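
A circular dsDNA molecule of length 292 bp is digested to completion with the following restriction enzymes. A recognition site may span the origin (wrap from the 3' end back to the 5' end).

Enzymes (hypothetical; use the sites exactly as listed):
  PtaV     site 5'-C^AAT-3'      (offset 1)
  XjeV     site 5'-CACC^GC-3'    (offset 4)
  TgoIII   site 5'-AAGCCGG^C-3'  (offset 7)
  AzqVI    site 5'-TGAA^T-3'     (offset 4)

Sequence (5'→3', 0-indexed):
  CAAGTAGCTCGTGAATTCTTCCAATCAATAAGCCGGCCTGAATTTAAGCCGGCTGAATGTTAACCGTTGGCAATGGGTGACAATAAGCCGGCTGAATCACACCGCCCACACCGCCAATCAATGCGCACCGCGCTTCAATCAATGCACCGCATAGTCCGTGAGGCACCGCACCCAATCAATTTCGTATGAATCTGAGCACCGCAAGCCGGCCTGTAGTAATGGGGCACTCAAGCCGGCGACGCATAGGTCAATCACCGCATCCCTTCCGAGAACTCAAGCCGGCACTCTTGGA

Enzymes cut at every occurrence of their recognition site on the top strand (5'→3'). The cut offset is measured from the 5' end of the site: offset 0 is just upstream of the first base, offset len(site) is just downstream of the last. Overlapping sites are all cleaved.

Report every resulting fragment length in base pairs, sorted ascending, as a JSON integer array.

[3,4,4,4,4,5,5,6,6,7,7,7,7,8,9,9,10,10,10,10,10,10,13,13,14,19,25,26,27]

Scan for sites:
  PtaV (CAAT, off=1): starts [21, 25, 70, 80, 114, 118, 135, 139, 172, 176, 248] → cuts [22, 26, 71, 81, 115, 119, 136, 140, 173, 177, 249]
  XjeV (CACCGC, off=4): starts [99, 108, 125, 144, 163, 196, 252] → cuts [103, 112, 129, 148, 167, 200, 256]
  TgoIII (AAGCCGGC, off=7): starts [29, 45, 84, 202, 229, 275] → cuts [36, 52, 91, 209, 236, 282]
  AzqVI (TGAAT, off=4): starts [11, 38, 53, 92, 186] → cuts [15, 42, 57, 96, 190]

Pooled cuts: [15, 22, 26, 36, 42, 52, 57, 71, 81, 91, 96, 103, 112, 115, 119, 129, 136, 140, 148, 167, 173, 177, 190, 200, 209, 236, 249, 256, 282]

Fragment lengths:
  15→22: 7 bp
  22→26: 4 bp
  26→36: 10 bp
  36→42: 6 bp
  42→52: 10 bp
  52→57: 5 bp
  57→71: 14 bp
  71→81: 10 bp
  81→91: 10 bp
  91→96: 5 bp
  96→103: 7 bp
  103→112: 9 bp
  112→115: 3 bp
  115→119: 4 bp
  119→129: 10 bp
  129→136: 7 bp
  136→140: 4 bp
  140→148: 8 bp
  148→167: 19 bp
  167→173: 6 bp
  173→177: 4 bp
  177→190: 13 bp
  190→200: 10 bp
  200→209: 9 bp
  209→236: 27 bp
  236→249: 13 bp
  249→256: 7 bp
  256→282: 26 bp
  282→15 (wrap): 292-282+15 = 25 bp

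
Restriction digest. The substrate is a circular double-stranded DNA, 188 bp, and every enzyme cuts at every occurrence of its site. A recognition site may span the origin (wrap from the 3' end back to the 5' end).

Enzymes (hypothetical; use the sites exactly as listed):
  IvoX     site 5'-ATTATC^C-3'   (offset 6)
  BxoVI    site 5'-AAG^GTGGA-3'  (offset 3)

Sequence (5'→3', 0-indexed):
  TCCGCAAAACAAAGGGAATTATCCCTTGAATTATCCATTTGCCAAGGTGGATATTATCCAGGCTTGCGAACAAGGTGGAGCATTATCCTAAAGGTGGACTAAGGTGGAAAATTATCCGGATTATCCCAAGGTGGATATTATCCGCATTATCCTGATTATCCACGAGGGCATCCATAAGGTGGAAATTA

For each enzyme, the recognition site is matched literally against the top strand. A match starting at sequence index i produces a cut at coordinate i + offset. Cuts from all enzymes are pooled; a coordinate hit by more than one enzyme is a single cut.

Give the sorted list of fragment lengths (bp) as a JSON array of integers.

Site scan:
  IvoX (ATTATCC, off=6): starts [17, 29, 52, 81, 110, 119, 136, 145, 154, 184] → cuts [2, 23, 35, 58, 87, 116, 125, 142, 151, 160]
  BxoVI (AAGGTGGA, off=3): starts [43, 71, 90, 100, 127, 175] → cuts [46, 74, 93, 103, 130, 178]

Pooled cuts: [2, 23, 35, 46, 58, 74, 87, 93, 103, 116, 125, 130, 142, 151, 160, 178]

Fragment lengths:
  2→23: 21 bp
  23→35: 12 bp
  35→46: 11 bp
  46→58: 12 bp
  58→74: 16 bp
  74→87: 13 bp
  87→93: 6 bp
  93→103: 10 bp
  103→116: 13 bp
  116→125: 9 bp
  125→130: 5 bp
  130→142: 12 bp
  142→151: 9 bp
  151→160: 9 bp
  160→178: 18 bp
  178→2 (wrap): 188-178+2 = 12 bp

[5,6,9,9,9,10,11,12,12,12,12,13,13,16,18,21]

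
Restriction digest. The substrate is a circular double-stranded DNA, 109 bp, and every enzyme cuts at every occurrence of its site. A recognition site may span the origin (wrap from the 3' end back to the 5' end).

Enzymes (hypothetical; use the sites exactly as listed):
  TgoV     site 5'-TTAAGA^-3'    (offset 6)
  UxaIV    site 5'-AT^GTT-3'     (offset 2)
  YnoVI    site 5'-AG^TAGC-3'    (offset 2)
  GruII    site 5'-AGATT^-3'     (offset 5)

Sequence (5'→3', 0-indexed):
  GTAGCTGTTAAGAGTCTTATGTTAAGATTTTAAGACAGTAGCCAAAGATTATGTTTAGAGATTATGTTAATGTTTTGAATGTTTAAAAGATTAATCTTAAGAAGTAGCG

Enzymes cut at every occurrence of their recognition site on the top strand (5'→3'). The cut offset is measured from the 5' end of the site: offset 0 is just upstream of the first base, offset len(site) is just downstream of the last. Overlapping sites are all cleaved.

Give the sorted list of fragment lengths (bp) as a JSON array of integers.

Per-enzyme occurrences:
  TgoV TTAAGA/6: at [7, 21, 29, 96] ⇒ [13, 27, 35, 102]
  UxaIV ATGTT/2: at [18, 50, 63, 69, 78] ⇒ [20, 52, 65, 71, 80]
  YnoVI AGTAGC/2: at [36, 102] ⇒ [38, 104]
  GruII AGATT/5: at [24, 45, 58, 87] ⇒ [29, 50, 63, 92]

Pooled cuts: [13, 20, 27, 29, 35, 38, 50, 52, 63, 65, 71, 80, 92, 102, 104]

Fragments:
  13→20: 7 bp
  20→27: 7 bp
  27→29: 2 bp
  29→35: 6 bp
  35→38: 3 bp
  38→50: 12 bp
  50→52: 2 bp
  52→63: 11 bp
  63→65: 2 bp
  65→71: 6 bp
  71→80: 9 bp
  80→92: 12 bp
  92→102: 10 bp
  102→104: 2 bp
  104→13 (wrap): 109-104+13 = 18 bp

[2,2,2,2,3,6,6,7,7,9,10,11,12,12,18]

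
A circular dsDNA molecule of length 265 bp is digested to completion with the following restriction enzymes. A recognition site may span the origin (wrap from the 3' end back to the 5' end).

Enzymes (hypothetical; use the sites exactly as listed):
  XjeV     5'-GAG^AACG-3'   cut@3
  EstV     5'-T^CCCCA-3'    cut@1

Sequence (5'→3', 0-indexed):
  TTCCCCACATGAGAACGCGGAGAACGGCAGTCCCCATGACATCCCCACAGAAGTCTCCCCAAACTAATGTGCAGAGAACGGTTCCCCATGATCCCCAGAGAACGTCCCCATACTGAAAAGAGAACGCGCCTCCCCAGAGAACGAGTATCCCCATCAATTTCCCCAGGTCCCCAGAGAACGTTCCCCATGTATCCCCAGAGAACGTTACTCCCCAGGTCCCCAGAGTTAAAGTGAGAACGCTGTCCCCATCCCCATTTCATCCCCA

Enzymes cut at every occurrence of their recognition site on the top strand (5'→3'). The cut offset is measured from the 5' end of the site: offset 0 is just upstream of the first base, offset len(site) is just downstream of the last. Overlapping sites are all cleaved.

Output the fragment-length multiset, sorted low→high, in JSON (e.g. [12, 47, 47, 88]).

[5,6,6,7,7,8,8,8,8,8,8,8,9,9,9,9,9,9,10,11,11,11,12,14,17,18,20]

Per-enzyme occurrences:
  XjeV GAGAACG/3: at [10, 19, 73, 97, 119, 136, 173, 197, 232] ⇒ [13, 22, 76, 100, 122, 139, 176, 200, 235]
  EstV TCCCCA/1: at [1, 30, 41, 55, 82, 91, 104, 130, 147, 159, 167, 181, 191, 208, 216, 242, 248, 259] ⇒ [2, 31, 42, 56, 83, 92, 105, 131, 148, 160, 168, 182, 192, 209, 217, 243, 249, 260]

Pooled cuts: [2, 13, 22, 31, 42, 56, 76, 83, 92, 100, 105, 122, 131, 139, 148, 160, 168, 176, 182, 192, 200, 209, 217, 235, 243, 249, 260]

Fragments:
  2→13: 11 bp
  13→22: 9 bp
  22→31: 9 bp
  31→42: 11 bp
  42→56: 14 bp
  56→76: 20 bp
  76→83: 7 bp
  83→92: 9 bp
  92→100: 8 bp
  100→105: 5 bp
  105→122: 17 bp
  122→131: 9 bp
  131→139: 8 bp
  139→148: 9 bp
  148→160: 12 bp
  160→168: 8 bp
  168→176: 8 bp
  176→182: 6 bp
  182→192: 10 bp
  192→200: 8 bp
  200→209: 9 bp
  209→217: 8 bp
  217→235: 18 bp
  235→243: 8 bp
  243→249: 6 bp
  249→260: 11 bp
  260→2 (wrap): 265-260+2 = 7 bp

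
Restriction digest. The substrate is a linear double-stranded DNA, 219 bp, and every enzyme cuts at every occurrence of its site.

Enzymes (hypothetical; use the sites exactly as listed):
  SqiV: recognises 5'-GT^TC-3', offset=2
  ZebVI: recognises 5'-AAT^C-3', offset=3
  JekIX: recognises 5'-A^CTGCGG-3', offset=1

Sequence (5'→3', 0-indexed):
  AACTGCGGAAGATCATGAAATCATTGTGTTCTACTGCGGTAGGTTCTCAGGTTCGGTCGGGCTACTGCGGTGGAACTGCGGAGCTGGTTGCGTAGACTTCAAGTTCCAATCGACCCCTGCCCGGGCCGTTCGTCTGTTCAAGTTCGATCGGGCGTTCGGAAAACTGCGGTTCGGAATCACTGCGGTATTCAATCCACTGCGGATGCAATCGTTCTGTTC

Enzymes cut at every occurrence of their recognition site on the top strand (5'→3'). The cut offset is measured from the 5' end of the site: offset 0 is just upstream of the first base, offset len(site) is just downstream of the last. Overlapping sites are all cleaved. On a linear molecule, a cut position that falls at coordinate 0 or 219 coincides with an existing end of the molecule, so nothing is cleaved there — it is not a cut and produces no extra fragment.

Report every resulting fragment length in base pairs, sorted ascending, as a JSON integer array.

[2,2,2,3,3,4,5,6,6,7,7,8,8,8,8,11,11,12,12,13,14,19,19,29]

Scan for sites:
  SqiV (GTTC, off=2): starts [27, 42, 50, 102, 127, 135, 141, 153, 168, 210, 215] → cuts [29, 44, 52, 104, 129, 137, 143, 155, 170, 212, 217]
  ZebVI (AATC, off=3): starts [18, 107, 174, 190, 206] → cuts [21, 110, 177, 193, 209]
  JekIX (ACTGCGG, off=1): starts [1, 32, 63, 74, 162, 178, 195] → cuts [2, 33, 64, 75, 163, 179, 196]

Pooled cuts: [2, 21, 29, 33, 44, 52, 64, 75, 104, 110, 129, 137, 143, 155, 163, 170, 177, 179, 193, 196, 209, 212, 217]

Fragment lengths:
  [0,2): 2 bp
  [2,21): 19 bp
  [21,29): 8 bp
  [29,33): 4 bp
  [33,44): 11 bp
  [44,52): 8 bp
  [52,64): 12 bp
  [64,75): 11 bp
  [75,104): 29 bp
  [104,110): 6 bp
  [110,129): 19 bp
  [129,137): 8 bp
  [137,143): 6 bp
  [143,155): 12 bp
  [155,163): 8 bp
  [163,170): 7 bp
  [170,177): 7 bp
  [177,179): 2 bp
  [179,193): 14 bp
  [193,196): 3 bp
  [196,209): 13 bp
  [209,212): 3 bp
  [212,217): 5 bp
  [217,219): 2 bp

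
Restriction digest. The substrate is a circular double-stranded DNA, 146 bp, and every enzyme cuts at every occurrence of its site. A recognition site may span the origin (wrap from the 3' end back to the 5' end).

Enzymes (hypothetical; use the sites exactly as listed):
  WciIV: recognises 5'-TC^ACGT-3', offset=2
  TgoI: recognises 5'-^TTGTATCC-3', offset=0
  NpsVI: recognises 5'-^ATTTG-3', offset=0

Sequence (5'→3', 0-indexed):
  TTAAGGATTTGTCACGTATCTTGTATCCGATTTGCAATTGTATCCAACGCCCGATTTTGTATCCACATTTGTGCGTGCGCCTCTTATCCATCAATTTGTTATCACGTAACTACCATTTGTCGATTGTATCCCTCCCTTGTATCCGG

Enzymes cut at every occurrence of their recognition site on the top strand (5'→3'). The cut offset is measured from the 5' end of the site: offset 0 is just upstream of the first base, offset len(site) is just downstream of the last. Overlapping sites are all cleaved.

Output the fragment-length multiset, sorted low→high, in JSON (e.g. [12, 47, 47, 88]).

Scan for sites:
  WciIV TCACGT/2: at [11, 101] ⇒ [13, 103]
  TgoI TTGTATCC/0: at [20, 37, 56, 123, 136] ⇒ [20, 37, 56, 123, 136]
  NpsVI ATTTG/0: at [6, 29, 66, 93, 114] ⇒ [6, 29, 66, 93, 114]

Pooled cuts: [6, 13, 20, 29, 37, 56, 66, 93, 103, 114, 123, 136]

Fragments:
  6→13: 7 bp
  13→20: 7 bp
  20→29: 9 bp
  29→37: 8 bp
  37→56: 19 bp
  56→66: 10 bp
  66→93: 27 bp
  93→103: 10 bp
  103→114: 11 bp
  114→123: 9 bp
  123→136: 13 bp
  136→6 (wrap): 146-136+6 = 16 bp

[7,7,8,9,9,10,10,11,13,16,19,27]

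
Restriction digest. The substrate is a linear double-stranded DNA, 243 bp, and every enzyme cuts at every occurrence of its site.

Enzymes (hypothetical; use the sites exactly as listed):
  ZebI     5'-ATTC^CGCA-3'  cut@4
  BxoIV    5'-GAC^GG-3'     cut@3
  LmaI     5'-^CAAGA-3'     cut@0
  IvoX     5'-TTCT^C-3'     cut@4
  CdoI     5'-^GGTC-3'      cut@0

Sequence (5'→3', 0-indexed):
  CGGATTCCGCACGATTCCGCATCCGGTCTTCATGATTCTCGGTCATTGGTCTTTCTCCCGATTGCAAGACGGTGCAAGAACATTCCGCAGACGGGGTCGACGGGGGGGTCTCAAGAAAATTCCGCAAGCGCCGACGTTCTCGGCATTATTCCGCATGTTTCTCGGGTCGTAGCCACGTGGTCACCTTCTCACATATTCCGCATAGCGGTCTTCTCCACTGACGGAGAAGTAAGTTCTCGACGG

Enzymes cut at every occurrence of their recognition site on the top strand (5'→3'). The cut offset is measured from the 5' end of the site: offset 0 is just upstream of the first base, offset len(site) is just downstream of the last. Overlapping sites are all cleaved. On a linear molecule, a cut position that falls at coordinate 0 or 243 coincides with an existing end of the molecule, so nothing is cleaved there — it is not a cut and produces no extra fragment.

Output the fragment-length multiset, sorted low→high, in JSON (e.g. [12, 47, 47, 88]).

[1,2,2,2,4,4,5,5,6,7,7,7,7,7,8,8,8,8,9,9,10,11,11,11,11,11,14,15,15,18]

Per-enzyme occurrences:
  ZebI (ATTCCGCA, off=4): starts [3, 13, 81, 118, 147, 194] → cuts [7, 17, 85, 122, 151, 198]
  BxoIV (GACGG, off=3): starts [67, 89, 98, 219, 238] → cuts [70, 92, 101, 222, 241]
  LmaI (CAAGA, off=0): starts [64, 74, 111] → cuts [64, 74, 111]
  IvoX (TTCTC, off=4): starts [35, 52, 136, 158, 185, 210, 233] → cuts [39, 56, 140, 162, 189, 214, 237]
  CdoI (GGTC, off=0): starts [24, 40, 47, 94, 106, 164, 178, 206] → cuts [24, 40, 47, 94, 106, 164, 178, 206]

Pooled cuts: [7, 17, 24, 39, 40, 47, 56, 64, 70, 74, 85, 92, 94, 101, 106, 111, 122, 140, 151, 162, 164, 178, 189, 198, 206, 214, 222, 237, 241]

Fragment lengths:
  [0,7): 7 bp
  [7,17): 10 bp
  [17,24): 7 bp
  [24,39): 15 bp
  [39,40): 1 bp
  [40,47): 7 bp
  [47,56): 9 bp
  [56,64): 8 bp
  [64,70): 6 bp
  [70,74): 4 bp
  [74,85): 11 bp
  [85,92): 7 bp
  [92,94): 2 bp
  [94,101): 7 bp
  [101,106): 5 bp
  [106,111): 5 bp
  [111,122): 11 bp
  [122,140): 18 bp
  [140,151): 11 bp
  [151,162): 11 bp
  [162,164): 2 bp
  [164,178): 14 bp
  [178,189): 11 bp
  [189,198): 9 bp
  [198,206): 8 bp
  [206,214): 8 bp
  [214,222): 8 bp
  [222,237): 15 bp
  [237,241): 4 bp
  [241,243): 2 bp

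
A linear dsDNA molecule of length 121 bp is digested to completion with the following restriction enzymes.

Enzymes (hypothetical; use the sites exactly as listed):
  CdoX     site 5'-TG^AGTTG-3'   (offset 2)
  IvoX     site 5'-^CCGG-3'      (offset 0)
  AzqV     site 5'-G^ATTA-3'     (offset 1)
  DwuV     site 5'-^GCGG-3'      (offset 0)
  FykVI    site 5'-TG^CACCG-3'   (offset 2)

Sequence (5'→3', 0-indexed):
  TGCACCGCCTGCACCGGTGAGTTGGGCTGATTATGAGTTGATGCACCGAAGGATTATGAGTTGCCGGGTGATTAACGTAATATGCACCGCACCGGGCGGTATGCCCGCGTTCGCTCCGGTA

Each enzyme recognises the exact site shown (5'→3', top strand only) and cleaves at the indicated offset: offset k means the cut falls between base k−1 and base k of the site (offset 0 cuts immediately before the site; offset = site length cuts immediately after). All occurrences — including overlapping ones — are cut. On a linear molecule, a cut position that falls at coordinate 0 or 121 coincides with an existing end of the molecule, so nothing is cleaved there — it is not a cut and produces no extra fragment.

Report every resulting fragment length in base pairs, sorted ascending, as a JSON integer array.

[2,2,4,5,6,6,6,6,7,7,8,9,9,10,14,20]

Site scan:
  CdoX (TGAGTTG, off=2): starts [17, 33, 56] → cuts [19, 35, 58]
  IvoX (CCGG, off=0): starts [13, 63, 91, 115] → cuts [13, 63, 91, 115]
  AzqV (GATTA, off=1): starts [28, 51, 69] → cuts [29, 52, 70]
  DwuV (GCGG, off=0): starts [95] → cuts [95]
  FykVI (TGCACCG, off=2): starts [0, 9, 41, 82] → cuts [2, 11, 43, 84]

Pooled cuts: [2, 11, 13, 19, 29, 35, 43, 52, 58, 63, 70, 84, 91, 95, 115]

Fragment lengths:
  [0,2): 2 bp
  [2,11): 9 bp
  [11,13): 2 bp
  [13,19): 6 bp
  [19,29): 10 bp
  [29,35): 6 bp
  [35,43): 8 bp
  [43,52): 9 bp
  [52,58): 6 bp
  [58,63): 5 bp
  [63,70): 7 bp
  [70,84): 14 bp
  [84,91): 7 bp
  [91,95): 4 bp
  [95,115): 20 bp
  [115,121): 6 bp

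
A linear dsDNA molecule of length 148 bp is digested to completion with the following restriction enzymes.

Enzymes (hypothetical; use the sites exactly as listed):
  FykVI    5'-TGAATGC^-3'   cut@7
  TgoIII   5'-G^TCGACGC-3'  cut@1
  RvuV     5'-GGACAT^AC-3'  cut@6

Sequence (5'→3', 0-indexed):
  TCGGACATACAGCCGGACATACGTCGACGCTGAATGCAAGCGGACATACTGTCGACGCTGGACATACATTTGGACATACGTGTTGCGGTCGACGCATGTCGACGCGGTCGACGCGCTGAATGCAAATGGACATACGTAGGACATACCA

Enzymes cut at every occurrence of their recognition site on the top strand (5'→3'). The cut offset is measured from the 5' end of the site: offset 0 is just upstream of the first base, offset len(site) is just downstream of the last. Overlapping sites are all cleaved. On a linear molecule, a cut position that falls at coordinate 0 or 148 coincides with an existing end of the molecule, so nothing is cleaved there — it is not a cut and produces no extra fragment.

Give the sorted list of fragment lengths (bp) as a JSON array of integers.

[3,4,4,8,9,10,10,10,11,11,12,12,14,14,16]

Site scan:
  FykVI (TGAATGC, off=7): starts [30, 116] → cuts [37, 123]
  TgoIII (GTCGACGC, off=1): starts [22, 50, 87, 97, 106] → cuts [23, 51, 88, 98, 107]
  RvuV (GGACATAC, off=6): starts [2, 14, 41, 59, 71, 127, 138] → cuts [8, 20, 47, 65, 77, 133, 144]

All cut coordinates (distinct, sorted): [8, 20, 23, 37, 47, 51, 65, 77, 88, 98, 107, 123, 133, 144]

Fragments:
  [0,8): 8 bp
  [8,20): 12 bp
  [20,23): 3 bp
  [23,37): 14 bp
  [37,47): 10 bp
  [47,51): 4 bp
  [51,65): 14 bp
  [65,77): 12 bp
  [77,88): 11 bp
  [88,98): 10 bp
  [98,107): 9 bp
  [107,123): 16 bp
  [123,133): 10 bp
  [133,144): 11 bp
  [144,148): 4 bp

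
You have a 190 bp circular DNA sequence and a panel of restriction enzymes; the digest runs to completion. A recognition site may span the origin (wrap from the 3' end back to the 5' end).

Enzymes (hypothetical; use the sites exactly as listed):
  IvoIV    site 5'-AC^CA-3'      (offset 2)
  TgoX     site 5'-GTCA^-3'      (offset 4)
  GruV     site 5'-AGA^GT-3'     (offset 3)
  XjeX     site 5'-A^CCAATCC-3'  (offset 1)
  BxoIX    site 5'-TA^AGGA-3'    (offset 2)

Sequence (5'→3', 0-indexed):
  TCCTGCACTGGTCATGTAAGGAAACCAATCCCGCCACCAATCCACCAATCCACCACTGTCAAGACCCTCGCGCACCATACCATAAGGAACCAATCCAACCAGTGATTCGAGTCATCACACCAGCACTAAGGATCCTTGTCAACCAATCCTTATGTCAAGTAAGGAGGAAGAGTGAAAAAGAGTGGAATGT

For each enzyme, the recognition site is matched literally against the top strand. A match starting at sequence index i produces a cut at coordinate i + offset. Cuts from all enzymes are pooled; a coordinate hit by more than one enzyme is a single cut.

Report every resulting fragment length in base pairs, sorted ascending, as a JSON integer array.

[1,1,1,1,1,1,4,4,4,5,5,6,6,7,8,8,8,9,10,10,11,13,14,14,15,23]

Scan for sites:
  IvoIV (ACCA, off=2): starts [23, 35, 43, 51, 73, 78, 88, 97, 118, 141] → cuts [25, 37, 45, 53, 75, 80, 90, 99, 120, 143]
  TgoX (GTCA, off=4): starts [10, 57, 110, 137, 153] → cuts [14, 61, 114, 141, 157]
  GruV (AGAGT, off=3): starts [168, 178] → cuts [171, 181]
  XjeX (ACCAATCC, off=1): starts [23, 35, 43, 88, 141] → cuts [24, 36, 44, 89, 142]
  BxoIX (TAAGGA, off=2): starts [16, 82, 126, 159] → cuts [18, 84, 128, 161]

All cut coordinates (distinct, sorted): [14, 18, 24, 25, 36, 37, 44, 45, 53, 61, 75, 80, 84, 89, 90, 99, 114, 120, 128, 141, 142, 143, 157, 161, 171, 181]

Fragment lengths:
  14→18: 4 bp
  18→24: 6 bp
  24→25: 1 bp
  25→36: 11 bp
  36→37: 1 bp
  37→44: 7 bp
  44→45: 1 bp
  45→53: 8 bp
  53→61: 8 bp
  61→75: 14 bp
  75→80: 5 bp
  80→84: 4 bp
  84→89: 5 bp
  89→90: 1 bp
  90→99: 9 bp
  99→114: 15 bp
  114→120: 6 bp
  120→128: 8 bp
  128→141: 13 bp
  141→142: 1 bp
  142→143: 1 bp
  143→157: 14 bp
  157→161: 4 bp
  161→171: 10 bp
  171→181: 10 bp
  181→14 (wrap): 190-181+14 = 23 bp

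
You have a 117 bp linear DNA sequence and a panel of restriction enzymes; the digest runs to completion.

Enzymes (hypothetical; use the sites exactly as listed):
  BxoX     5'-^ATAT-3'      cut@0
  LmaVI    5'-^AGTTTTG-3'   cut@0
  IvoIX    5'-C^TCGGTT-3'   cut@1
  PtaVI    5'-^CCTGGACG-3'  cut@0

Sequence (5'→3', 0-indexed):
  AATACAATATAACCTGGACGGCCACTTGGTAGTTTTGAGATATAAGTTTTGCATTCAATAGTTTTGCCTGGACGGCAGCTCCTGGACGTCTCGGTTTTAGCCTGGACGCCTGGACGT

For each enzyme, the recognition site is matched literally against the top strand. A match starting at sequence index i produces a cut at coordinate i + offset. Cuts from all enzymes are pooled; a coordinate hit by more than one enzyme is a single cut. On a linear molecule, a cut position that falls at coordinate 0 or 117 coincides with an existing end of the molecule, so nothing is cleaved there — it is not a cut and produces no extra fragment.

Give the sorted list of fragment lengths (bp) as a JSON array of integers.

Per-enzyme occurrences:
  BxoX ATAT/0: at [6, 39] ⇒ [6, 39]
  LmaVI AGTTTTG/0: at [30, 44, 59] ⇒ [30, 44, 59]
  IvoIX CTCGGTT/1: at [89] ⇒ [90]
  PtaVI CCTGGACG/0: at [12, 66, 80, 100, 108] ⇒ [12, 66, 80, 100, 108]

All cut coordinates (distinct, sorted): [6, 12, 30, 39, 44, 59, 66, 80, 90, 100, 108]

Fragment lengths:
  [0,6): 6 bp
  [6,12): 6 bp
  [12,30): 18 bp
  [30,39): 9 bp
  [39,44): 5 bp
  [44,59): 15 bp
  [59,66): 7 bp
  [66,80): 14 bp
  [80,90): 10 bp
  [90,100): 10 bp
  [100,108): 8 bp
  [108,117): 9 bp

[5,6,6,7,8,9,9,10,10,14,15,18]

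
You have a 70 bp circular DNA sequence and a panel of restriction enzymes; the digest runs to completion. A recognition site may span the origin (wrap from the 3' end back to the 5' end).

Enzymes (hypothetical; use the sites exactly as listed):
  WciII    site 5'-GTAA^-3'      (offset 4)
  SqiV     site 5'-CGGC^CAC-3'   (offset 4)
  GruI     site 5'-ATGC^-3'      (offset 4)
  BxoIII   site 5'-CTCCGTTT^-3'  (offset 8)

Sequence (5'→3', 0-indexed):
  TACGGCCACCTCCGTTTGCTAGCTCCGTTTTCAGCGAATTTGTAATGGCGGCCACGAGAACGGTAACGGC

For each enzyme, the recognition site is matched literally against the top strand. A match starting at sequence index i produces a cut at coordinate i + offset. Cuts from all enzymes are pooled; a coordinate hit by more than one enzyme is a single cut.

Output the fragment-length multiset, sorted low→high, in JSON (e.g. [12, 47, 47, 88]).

Site scan:
  WciII (GTAA, off=4): starts [41, 62] → cuts [45, 66]
  SqiV (CGGCCAC, off=4): starts [2, 48] → cuts [6, 52]
  GruI (ATGC, off=4): no sites
  BxoIII (CTCCGTTT, off=8): starts [9, 22] → cuts [17, 30]

All cut coordinates (distinct, sorted): [6, 17, 30, 45, 52, 66]

Fragment lengths:
  6→17: 11 bp
  17→30: 13 bp
  30→45: 15 bp
  45→52: 7 bp
  52→66: 14 bp
  66→6 (wrap): 70-66+6 = 10 bp

[7,10,11,13,14,15]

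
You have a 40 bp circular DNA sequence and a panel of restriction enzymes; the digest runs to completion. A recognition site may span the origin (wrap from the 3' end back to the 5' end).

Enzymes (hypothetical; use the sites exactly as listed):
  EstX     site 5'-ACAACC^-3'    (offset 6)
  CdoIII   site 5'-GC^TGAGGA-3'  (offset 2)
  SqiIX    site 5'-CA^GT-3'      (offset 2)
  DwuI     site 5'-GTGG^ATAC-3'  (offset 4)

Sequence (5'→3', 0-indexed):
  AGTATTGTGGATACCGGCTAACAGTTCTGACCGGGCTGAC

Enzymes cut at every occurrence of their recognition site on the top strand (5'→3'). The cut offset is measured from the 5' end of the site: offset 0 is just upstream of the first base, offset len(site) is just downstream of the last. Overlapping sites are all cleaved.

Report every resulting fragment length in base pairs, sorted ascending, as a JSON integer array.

[9,13,18]

Per-enzyme occurrences:
  EstX (ACAACC, off=6): no sites
  CdoIII (GCTGAGGA, off=2): no sites
  SqiIX (CAGT, off=2): starts [21, 39] → cuts [1, 23]
  DwuI (GTGGATAC, off=4): starts [6] → cuts [10]

Pooled cuts: [1, 10, 23]

Fragments:
  1→10: 9 bp
  10→23: 13 bp
  23→1 (wrap): 40-23+1 = 18 bp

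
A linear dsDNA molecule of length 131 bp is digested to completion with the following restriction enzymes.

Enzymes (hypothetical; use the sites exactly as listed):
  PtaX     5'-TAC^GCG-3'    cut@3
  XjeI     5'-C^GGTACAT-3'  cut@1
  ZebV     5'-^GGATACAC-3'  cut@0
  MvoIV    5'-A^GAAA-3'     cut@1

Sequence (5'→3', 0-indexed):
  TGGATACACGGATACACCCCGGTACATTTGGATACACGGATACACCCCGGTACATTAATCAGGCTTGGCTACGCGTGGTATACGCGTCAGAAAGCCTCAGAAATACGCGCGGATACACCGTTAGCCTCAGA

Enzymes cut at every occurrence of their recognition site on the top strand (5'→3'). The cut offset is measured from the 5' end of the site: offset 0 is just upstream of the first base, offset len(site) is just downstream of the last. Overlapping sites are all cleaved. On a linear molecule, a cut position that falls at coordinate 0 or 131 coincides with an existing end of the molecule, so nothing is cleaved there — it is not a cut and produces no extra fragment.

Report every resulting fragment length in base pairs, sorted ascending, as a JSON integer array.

[1,4,6,7,8,8,9,10,11,11,11,21,24]

Scan for sites:
  PtaX TACGCG/3: at [69, 80, 103] ⇒ [72, 83, 106]
  XjeI CGGTACAT/1: at [19, 47] ⇒ [20, 48]
  ZebV GGATACAC/0: at [1, 9, 29, 37, 110] ⇒ [1, 9, 29, 37, 110]
  MvoIV AGAAA/1: at [88, 98] ⇒ [89, 99]

All cut coordinates (distinct, sorted): [1, 9, 20, 29, 37, 48, 72, 83, 89, 99, 106, 110]

Fragments:
  [0,1): 1 bp
  [1,9): 8 bp
  [9,20): 11 bp
  [20,29): 9 bp
  [29,37): 8 bp
  [37,48): 11 bp
  [48,72): 24 bp
  [72,83): 11 bp
  [83,89): 6 bp
  [89,99): 10 bp
  [99,106): 7 bp
  [106,110): 4 bp
  [110,131): 21 bp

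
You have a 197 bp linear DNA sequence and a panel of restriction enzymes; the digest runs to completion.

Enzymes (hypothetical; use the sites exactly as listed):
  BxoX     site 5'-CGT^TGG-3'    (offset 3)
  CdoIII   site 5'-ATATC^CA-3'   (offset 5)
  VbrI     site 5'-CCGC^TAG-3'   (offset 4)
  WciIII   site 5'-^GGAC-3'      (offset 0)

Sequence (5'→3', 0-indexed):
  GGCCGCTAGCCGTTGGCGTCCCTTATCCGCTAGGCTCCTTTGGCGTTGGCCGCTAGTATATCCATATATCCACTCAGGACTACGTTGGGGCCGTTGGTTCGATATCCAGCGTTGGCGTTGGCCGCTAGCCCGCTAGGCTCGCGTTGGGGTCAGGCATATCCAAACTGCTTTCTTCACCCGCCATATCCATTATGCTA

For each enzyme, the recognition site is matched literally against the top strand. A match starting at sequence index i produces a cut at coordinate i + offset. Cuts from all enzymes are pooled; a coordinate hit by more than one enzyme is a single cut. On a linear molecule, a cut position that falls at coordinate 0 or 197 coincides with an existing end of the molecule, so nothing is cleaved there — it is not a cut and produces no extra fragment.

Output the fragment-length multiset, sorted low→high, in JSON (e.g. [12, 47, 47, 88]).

[6,6,6,6,7,7,7,8,8,9,9,9,10,11,12,16,16,17,27]

Site scan:
  BxoX CGTTGG/3: at [10, 43, 82, 91, 109, 115, 141] ⇒ [13, 46, 85, 94, 112, 118, 144]
  CdoIII ATATCCA/5: at [57, 65, 101, 155, 182] ⇒ [62, 70, 106, 160, 187]
  VbrI CCGCTAG/4: at [2, 26, 49, 121, 129] ⇒ [6, 30, 53, 125, 133]
  WciIII GGAC/0: at [76] ⇒ [76]

Pooled cuts: [6, 13, 30, 46, 53, 62, 70, 76, 85, 94, 106, 112, 118, 125, 133, 144, 160, 187]

Fragments:
  [0,6): 6 bp
  [6,13): 7 bp
  [13,30): 17 bp
  [30,46): 16 bp
  [46,53): 7 bp
  [53,62): 9 bp
  [62,70): 8 bp
  [70,76): 6 bp
  [76,85): 9 bp
  [85,94): 9 bp
  [94,106): 12 bp
  [106,112): 6 bp
  [112,118): 6 bp
  [118,125): 7 bp
  [125,133): 8 bp
  [133,144): 11 bp
  [144,160): 16 bp
  [160,187): 27 bp
  [187,197): 10 bp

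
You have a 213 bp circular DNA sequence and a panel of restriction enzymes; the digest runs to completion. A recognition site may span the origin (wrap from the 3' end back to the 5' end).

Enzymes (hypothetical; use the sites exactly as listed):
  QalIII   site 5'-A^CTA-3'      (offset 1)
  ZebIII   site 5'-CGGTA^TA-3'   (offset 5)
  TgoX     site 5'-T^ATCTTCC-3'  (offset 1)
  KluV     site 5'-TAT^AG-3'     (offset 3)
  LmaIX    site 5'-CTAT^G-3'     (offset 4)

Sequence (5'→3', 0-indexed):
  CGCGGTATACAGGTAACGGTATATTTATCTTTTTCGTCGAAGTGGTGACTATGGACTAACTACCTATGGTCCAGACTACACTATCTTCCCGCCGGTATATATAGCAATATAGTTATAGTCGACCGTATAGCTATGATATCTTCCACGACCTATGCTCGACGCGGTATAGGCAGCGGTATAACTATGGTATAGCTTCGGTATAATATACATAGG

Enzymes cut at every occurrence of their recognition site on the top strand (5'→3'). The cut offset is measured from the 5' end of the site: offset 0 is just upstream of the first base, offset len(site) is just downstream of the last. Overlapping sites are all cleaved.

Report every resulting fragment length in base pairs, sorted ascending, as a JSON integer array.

[1,2,3,3,3,4,4,4,5,5,5,6,6,8,8,8,10,11,12,13,14,15,16,20,27]

Scan for sites:
  QalIII ACTA/1: at [47, 54, 58, 74, 79, 180] ⇒ [48, 55, 59, 75, 80, 181]
  ZebIII CGGTATA/5: at [2, 16, 92, 161, 173, 195] ⇒ [7, 21, 97, 166, 178, 200]
  TgoX TATCTTCC/1: at [81, 136] ⇒ [82, 137]
  KluV TATAG/3: at [99, 107, 113, 125, 164, 187] ⇒ [102, 110, 116, 128, 167, 190]
  LmaIX CTATG/4: at [48, 63, 130, 149, 181] ⇒ [52, 67, 134, 153, 185]

Pooled cuts: [7, 21, 48, 52, 55, 59, 67, 75, 80, 82, 97, 102, 110, 116, 128, 134, 137, 153, 166, 167, 178, 181, 185, 190, 200]

Fragment lengths:
  7→21: 14 bp
  21→48: 27 bp
  48→52: 4 bp
  52→55: 3 bp
  55→59: 4 bp
  59→67: 8 bp
  67→75: 8 bp
  75→80: 5 bp
  80→82: 2 bp
  82→97: 15 bp
  97→102: 5 bp
  102→110: 8 bp
  110→116: 6 bp
  116→128: 12 bp
  128→134: 6 bp
  134→137: 3 bp
  137→153: 16 bp
  153→166: 13 bp
  166→167: 1 bp
  167→178: 11 bp
  178→181: 3 bp
  181→185: 4 bp
  185→190: 5 bp
  190→200: 10 bp
  200→7 (wrap): 213-200+7 = 20 bp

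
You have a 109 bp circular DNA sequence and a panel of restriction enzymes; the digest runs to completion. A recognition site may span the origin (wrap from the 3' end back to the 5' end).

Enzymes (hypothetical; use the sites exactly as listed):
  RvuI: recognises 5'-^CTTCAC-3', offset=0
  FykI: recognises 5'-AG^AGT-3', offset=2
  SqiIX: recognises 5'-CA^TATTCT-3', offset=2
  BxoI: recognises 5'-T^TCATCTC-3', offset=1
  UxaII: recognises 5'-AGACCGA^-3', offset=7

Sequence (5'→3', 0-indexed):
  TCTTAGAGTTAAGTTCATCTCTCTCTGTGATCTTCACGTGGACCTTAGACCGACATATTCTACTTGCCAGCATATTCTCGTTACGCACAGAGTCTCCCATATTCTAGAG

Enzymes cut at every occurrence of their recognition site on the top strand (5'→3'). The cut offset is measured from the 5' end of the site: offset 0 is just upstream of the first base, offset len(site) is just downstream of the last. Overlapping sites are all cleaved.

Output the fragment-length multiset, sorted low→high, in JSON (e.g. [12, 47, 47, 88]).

Per-enzyme occurrences:
  RvuI (CTTCAC, off=0): starts [31] → cuts [31]
  FykI (AGAGT, off=2): starts [4, 88, 105] → cuts [6, 90, 107]
  SqiIX (CATATTCT, off=2): starts [53, 70, 97] → cuts [55, 72, 99]
  BxoI (TTCATCTC, off=1): starts [13] → cuts [14]
  UxaII (AGACCGA, off=7): starts [46] → cuts [53]

All cut coordinates (distinct, sorted): [6, 14, 31, 53, 55, 72, 90, 99, 107]

Fragments:
  6→14: 8 bp
  14→31: 17 bp
  31→53: 22 bp
  53→55: 2 bp
  55→72: 17 bp
  72→90: 18 bp
  90→99: 9 bp
  99→107: 8 bp
  107→6 (wrap): 109-107+6 = 8 bp

[2,8,8,8,9,17,17,18,22]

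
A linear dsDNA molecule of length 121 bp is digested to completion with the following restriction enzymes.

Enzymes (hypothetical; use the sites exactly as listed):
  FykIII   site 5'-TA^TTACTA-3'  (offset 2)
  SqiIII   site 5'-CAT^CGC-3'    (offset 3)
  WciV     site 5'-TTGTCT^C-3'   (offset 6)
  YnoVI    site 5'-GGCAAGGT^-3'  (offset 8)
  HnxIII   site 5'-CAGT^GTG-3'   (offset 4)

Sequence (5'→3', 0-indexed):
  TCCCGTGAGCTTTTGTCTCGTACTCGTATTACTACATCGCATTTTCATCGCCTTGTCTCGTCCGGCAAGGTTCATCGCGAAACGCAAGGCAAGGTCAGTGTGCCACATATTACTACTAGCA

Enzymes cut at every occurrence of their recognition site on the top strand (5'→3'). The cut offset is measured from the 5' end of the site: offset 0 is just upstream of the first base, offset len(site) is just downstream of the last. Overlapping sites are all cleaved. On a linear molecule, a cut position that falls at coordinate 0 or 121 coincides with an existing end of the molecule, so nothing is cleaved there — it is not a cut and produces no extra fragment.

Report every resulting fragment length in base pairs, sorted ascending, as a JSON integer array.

Scan for sites:
  FykIII TATTACTA/2: at [26, 107] ⇒ [28, 109]
  SqiIII CATCGC/3: at [34, 45, 72] ⇒ [37, 48, 75]
  WciV TTGTCTC/6: at [12, 52] ⇒ [18, 58]
  YnoVI GGCAAGGT/8: at [63, 87] ⇒ [71, 95]
  HnxIII CAGTGTG/4: at [95] ⇒ [99]

Pooled cuts: [18, 28, 37, 48, 58, 71, 75, 95, 99, 109]

Fragment lengths:
  [0,18): 18 bp
  [18,28): 10 bp
  [28,37): 9 bp
  [37,48): 11 bp
  [48,58): 10 bp
  [58,71): 13 bp
  [71,75): 4 bp
  [75,95): 20 bp
  [95,99): 4 bp
  [99,109): 10 bp
  [109,121): 12 bp

[4,4,9,10,10,10,11,12,13,18,20]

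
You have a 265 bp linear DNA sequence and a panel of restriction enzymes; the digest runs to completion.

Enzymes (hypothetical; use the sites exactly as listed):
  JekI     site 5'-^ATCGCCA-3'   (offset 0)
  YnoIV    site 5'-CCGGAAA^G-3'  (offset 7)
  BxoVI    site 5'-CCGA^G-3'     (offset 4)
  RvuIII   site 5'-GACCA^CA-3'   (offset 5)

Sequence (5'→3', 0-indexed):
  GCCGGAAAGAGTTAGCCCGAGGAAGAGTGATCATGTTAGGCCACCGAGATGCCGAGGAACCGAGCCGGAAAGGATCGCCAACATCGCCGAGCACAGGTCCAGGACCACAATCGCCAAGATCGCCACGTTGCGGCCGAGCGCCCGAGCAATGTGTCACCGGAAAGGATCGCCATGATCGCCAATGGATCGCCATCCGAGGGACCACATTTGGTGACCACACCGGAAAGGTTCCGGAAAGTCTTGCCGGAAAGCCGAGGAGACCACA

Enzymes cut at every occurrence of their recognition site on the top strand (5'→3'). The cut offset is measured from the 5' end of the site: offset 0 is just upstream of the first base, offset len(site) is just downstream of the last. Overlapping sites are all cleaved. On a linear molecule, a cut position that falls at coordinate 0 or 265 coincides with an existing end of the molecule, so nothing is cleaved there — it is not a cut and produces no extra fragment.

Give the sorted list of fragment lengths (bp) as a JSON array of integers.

Scan for sites:
  JekI (ATCGCCA, off=0): starts [73, 109, 118, 165, 174, 185] → cuts [73, 109, 118, 165, 174, 185]
  YnoIV (CCGGAAAG, off=7): starts [1, 64, 156, 219, 230, 243] → cuts [8, 71, 163, 226, 237, 250]
  BxoVI (CCGAG, off=4): starts [16, 43, 51, 59, 86, 133, 141, 193, 251] → cuts [20, 47, 55, 63, 90, 137, 145, 197, 255]
  RvuIII (GACCACA, off=5): starts [102, 199, 212, 258] → cuts [107, 204, 217, 263]

All cut coordinates (distinct, sorted): [8, 20, 47, 55, 63, 71, 73, 90, 107, 109, 118, 137, 145, 163, 165, 174, 185, 197, 204, 217, 226, 237, 250, 255, 263]

Fragments:
  [0,8): 8 bp
  [8,20): 12 bp
  [20,47): 27 bp
  [47,55): 8 bp
  [55,63): 8 bp
  [63,71): 8 bp
  [71,73): 2 bp
  [73,90): 17 bp
  [90,107): 17 bp
  [107,109): 2 bp
  [109,118): 9 bp
  [118,137): 19 bp
  [137,145): 8 bp
  [145,163): 18 bp
  [163,165): 2 bp
  [165,174): 9 bp
  [174,185): 11 bp
  [185,197): 12 bp
  [197,204): 7 bp
  [204,217): 13 bp
  [217,226): 9 bp
  [226,237): 11 bp
  [237,250): 13 bp
  [250,255): 5 bp
  [255,263): 8 bp
  [263,265): 2 bp

[2,2,2,2,5,7,8,8,8,8,8,8,9,9,9,11,11,12,12,13,13,17,17,18,19,27]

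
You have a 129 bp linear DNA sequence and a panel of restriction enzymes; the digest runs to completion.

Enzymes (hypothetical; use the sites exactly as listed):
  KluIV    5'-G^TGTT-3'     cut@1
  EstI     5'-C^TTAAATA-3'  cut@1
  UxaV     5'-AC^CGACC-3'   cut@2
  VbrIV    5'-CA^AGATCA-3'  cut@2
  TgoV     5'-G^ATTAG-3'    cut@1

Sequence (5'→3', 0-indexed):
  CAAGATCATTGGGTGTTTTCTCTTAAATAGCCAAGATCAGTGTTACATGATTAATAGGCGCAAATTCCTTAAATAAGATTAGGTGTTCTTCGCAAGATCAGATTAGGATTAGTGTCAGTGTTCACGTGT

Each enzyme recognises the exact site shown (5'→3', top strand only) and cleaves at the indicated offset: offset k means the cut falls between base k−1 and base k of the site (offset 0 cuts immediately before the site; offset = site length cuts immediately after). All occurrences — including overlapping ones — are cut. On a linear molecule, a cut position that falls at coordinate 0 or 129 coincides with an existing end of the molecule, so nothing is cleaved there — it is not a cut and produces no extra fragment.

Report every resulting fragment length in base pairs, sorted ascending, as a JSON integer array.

Site scan:
  KluIV (GTGTT, off=1): starts [12, 39, 82, 117] → cuts [13, 40, 83, 118]
  EstI (CTTAAATA, off=1): starts [21, 67] → cuts [22, 68]
  UxaV (ACCGACC, off=2): no sites
  VbrIV (CAAGATCA, off=2): starts [0, 31, 92] → cuts [2, 33, 94]
  TgoV (GATTAG, off=1): starts [76, 100, 106] → cuts [77, 101, 107]

All cut coordinates (distinct, sorted): [2, 13, 22, 33, 40, 68, 77, 83, 94, 101, 107, 118]

Fragment lengths:
  [0,2): 2 bp
  [2,13): 11 bp
  [13,22): 9 bp
  [22,33): 11 bp
  [33,40): 7 bp
  [40,68): 28 bp
  [68,77): 9 bp
  [77,83): 6 bp
  [83,94): 11 bp
  [94,101): 7 bp
  [101,107): 6 bp
  [107,118): 11 bp
  [118,129): 11 bp

[2,6,6,7,7,9,9,11,11,11,11,11,28]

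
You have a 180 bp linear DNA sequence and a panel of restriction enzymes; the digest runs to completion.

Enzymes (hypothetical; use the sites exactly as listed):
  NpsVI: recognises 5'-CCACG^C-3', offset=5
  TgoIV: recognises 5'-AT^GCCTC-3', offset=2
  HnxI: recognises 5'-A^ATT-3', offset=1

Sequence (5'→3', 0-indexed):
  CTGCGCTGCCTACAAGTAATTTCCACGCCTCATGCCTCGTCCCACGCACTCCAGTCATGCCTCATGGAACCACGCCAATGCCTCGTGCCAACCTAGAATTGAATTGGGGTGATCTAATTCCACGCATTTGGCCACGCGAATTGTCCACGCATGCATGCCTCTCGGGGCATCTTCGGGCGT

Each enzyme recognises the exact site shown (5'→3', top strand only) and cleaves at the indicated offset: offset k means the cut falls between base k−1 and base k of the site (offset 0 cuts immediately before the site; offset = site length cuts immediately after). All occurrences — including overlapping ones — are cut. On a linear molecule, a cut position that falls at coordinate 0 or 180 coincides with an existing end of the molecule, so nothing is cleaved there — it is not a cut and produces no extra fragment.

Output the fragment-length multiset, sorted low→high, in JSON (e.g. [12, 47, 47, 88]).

Site scan:
  NpsVI CCACGC/5: at [22, 41, 69, 119, 131, 144] ⇒ [27, 46, 74, 124, 136, 149]
  TgoIV ATGCCTC/2: at [31, 56, 77, 154] ⇒ [33, 58, 79, 156]
  HnxI AATT/1: at [17, 96, 101, 115, 138] ⇒ [18, 97, 102, 116, 139]

All cut coordinates (distinct, sorted): [18, 27, 33, 46, 58, 74, 79, 97, 102, 116, 124, 136, 139, 149, 156]

Fragment lengths:
  [0,18): 18 bp
  [18,27): 9 bp
  [27,33): 6 bp
  [33,46): 13 bp
  [46,58): 12 bp
  [58,74): 16 bp
  [74,79): 5 bp
  [79,97): 18 bp
  [97,102): 5 bp
  [102,116): 14 bp
  [116,124): 8 bp
  [124,136): 12 bp
  [136,139): 3 bp
  [139,149): 10 bp
  [149,156): 7 bp
  [156,180): 24 bp

[3,5,5,6,7,8,9,10,12,12,13,14,16,18,18,24]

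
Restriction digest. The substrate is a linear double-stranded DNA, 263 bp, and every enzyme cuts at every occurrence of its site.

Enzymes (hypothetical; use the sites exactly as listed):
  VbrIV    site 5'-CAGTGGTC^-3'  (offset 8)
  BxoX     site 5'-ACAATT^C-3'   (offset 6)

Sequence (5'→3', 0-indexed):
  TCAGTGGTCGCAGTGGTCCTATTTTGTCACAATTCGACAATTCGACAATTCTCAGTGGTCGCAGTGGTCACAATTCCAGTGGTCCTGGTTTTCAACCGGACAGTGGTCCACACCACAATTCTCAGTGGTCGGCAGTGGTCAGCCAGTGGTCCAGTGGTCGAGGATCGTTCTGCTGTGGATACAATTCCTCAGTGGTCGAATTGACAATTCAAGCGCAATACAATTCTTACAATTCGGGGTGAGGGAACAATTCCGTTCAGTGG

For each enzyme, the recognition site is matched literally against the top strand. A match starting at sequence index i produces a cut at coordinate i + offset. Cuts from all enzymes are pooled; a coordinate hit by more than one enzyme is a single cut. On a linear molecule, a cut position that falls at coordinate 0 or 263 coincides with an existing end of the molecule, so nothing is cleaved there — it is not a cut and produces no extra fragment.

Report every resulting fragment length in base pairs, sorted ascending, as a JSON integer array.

Scan for sites:
  VbrIV CAGTGGTC/8: at [1, 10, 52, 61, 76, 100, 122, 132, 143, 151, 189] ⇒ [9, 18, 60, 69, 84, 108, 130, 140, 151, 159, 197]
  BxoX ACAATTC/6: at [28, 36, 44, 69, 114, 180, 203, 219, 228, 246] ⇒ [34, 42, 50, 75, 120, 186, 209, 225, 234, 252]

All cut coordinates (distinct, sorted): [9, 18, 34, 42, 50, 60, 69, 75, 84, 108, 120, 130, 140, 151, 159, 186, 197, 209, 225, 234, 252]

Fragments:
  [0,9): 9 bp
  [9,18): 9 bp
  [18,34): 16 bp
  [34,42): 8 bp
  [42,50): 8 bp
  [50,60): 10 bp
  [60,69): 9 bp
  [69,75): 6 bp
  [75,84): 9 bp
  [84,108): 24 bp
  [108,120): 12 bp
  [120,130): 10 bp
  [130,140): 10 bp
  [140,151): 11 bp
  [151,159): 8 bp
  [159,186): 27 bp
  [186,197): 11 bp
  [197,209): 12 bp
  [209,225): 16 bp
  [225,234): 9 bp
  [234,252): 18 bp
  [252,263): 11 bp

[6,8,8,8,9,9,9,9,9,10,10,10,11,11,11,12,12,16,16,18,24,27]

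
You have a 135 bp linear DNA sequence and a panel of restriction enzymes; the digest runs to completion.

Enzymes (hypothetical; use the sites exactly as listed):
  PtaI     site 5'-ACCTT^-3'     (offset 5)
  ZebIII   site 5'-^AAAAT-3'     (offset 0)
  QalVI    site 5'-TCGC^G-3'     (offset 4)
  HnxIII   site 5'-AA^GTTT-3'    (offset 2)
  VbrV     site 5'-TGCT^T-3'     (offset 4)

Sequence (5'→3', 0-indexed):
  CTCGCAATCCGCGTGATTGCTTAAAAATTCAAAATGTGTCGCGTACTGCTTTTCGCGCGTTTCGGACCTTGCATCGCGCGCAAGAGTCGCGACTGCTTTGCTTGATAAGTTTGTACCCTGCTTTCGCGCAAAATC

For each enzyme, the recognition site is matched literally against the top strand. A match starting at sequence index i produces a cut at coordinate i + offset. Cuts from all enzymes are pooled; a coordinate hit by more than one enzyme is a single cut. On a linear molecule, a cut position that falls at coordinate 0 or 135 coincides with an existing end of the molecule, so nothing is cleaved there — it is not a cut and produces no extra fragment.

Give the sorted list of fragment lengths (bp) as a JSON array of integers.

Site scan:
  PtaI (ACCTT, off=5): starts [65] → cuts [70]
  ZebIII (AAAAT, off=0): starts [23, 30, 129] → cuts [23, 30, 129]
  QalVI (TCGCG, off=4): starts [38, 52, 73, 86, 123] → cuts [42, 56, 77, 90, 127]
  HnxIII (AAGTTT, off=2): starts [106] → cuts [108]
  VbrV (TGCTT, off=4): starts [17, 46, 93, 98, 118] → cuts [21, 50, 97, 102, 122]

Pooled cuts: [21, 23, 30, 42, 50, 56, 70, 77, 90, 97, 102, 108, 122, 127, 129]

Fragment lengths:
  [0,21): 21 bp
  [21,23): 2 bp
  [23,30): 7 bp
  [30,42): 12 bp
  [42,50): 8 bp
  [50,56): 6 bp
  [56,70): 14 bp
  [70,77): 7 bp
  [77,90): 13 bp
  [90,97): 7 bp
  [97,102): 5 bp
  [102,108): 6 bp
  [108,122): 14 bp
  [122,127): 5 bp
  [127,129): 2 bp
  [129,135): 6 bp

[2,2,5,5,6,6,6,7,7,7,8,12,13,14,14,21]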